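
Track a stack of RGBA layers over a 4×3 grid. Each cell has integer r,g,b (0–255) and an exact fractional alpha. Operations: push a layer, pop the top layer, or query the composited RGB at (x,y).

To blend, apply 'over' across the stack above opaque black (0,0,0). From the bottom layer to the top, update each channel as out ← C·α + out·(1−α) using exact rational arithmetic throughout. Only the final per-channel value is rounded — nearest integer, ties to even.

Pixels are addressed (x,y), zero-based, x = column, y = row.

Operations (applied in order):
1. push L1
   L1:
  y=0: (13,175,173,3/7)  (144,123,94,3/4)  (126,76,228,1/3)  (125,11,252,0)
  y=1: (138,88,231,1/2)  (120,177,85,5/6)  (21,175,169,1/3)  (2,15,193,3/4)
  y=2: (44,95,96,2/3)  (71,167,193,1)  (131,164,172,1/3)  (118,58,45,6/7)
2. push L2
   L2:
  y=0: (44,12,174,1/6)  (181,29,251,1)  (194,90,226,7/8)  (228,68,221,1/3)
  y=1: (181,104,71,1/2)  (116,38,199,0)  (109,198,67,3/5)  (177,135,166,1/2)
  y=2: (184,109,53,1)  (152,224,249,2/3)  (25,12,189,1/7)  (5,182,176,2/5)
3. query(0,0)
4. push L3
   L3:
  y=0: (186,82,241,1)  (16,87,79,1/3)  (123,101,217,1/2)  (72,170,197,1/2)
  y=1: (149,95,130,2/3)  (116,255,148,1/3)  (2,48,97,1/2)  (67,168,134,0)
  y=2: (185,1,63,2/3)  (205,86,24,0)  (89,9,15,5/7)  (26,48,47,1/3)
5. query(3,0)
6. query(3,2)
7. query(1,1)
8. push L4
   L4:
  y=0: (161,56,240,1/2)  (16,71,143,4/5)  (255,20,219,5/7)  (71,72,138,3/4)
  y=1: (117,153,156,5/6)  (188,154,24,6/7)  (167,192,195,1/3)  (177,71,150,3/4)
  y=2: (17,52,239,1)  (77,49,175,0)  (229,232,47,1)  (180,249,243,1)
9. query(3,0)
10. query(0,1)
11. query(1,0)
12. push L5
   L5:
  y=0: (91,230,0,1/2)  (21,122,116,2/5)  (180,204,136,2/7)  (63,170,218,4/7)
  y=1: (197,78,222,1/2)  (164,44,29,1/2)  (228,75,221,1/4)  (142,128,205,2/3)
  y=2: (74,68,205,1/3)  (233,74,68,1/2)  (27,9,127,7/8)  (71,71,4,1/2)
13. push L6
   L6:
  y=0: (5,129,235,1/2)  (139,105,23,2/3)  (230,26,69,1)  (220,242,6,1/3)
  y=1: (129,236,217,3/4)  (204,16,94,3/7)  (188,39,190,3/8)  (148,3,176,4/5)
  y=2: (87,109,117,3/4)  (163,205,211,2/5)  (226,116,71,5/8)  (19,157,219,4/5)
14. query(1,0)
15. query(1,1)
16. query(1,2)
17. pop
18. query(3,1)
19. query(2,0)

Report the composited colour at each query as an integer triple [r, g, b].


(0,0) stack=L1,L2; from [0,0,0]:
L1 α=3/7: [39/7, 75, 519/7]
L2 α=1/6: [503/42, 129/2, 1271/14]
rounded: [12, 64, 91]

query (3,0) [L1,L2,L3] — begin 0,0,0
after L1 α=0: [0, 0, 0]
after L2 α=1/3: [76, 68/3, 221/3]
after L3 α=1/2: [74, 289/3, 406/3]
rounded: [74, 96, 135]

query (3,2) [L1,L2,L3] — begin 0,0,0
+L1 (α=6/7) → [708/7, 348/7, 270/7]
+L2 (α=2/5) → [2194/35, 3592/35, 3274/35]
+L3 (α=1/3) → [1766/35, 8864/105, 2731/35]
rounded: [50, 84, 78]

at x=1,y=1 over L1,L2,L3:
L1 α=5/6: [100, 295/2, 425/6]
L2 α=0: [100, 295/2, 425/6]
L3 α=1/3: [316/3, 550/3, 869/9]
rounded: [105, 183, 97]

query (3,0) [L1,L2,L3,L4] — begin 0,0,0
L1 α=0: [0, 0, 0]
L2 α=1/3: [76, 68/3, 221/3]
L3 α=1/2: [74, 289/3, 406/3]
L4 α=3/4: [287/4, 937/12, 412/3]
rounded: [72, 78, 137]

query (0,1) [L1,L2,L3,L4] — begin 0,0,0
after L1 α=1/2: [69, 44, 231/2]
after L2 α=1/2: [125, 74, 373/4]
after L3 α=2/3: [141, 88, 471/4]
after L4 α=5/6: [121, 853/6, 1197/8]
= [121, 142, 150]

(1,0) stack=L1,L2,L3,L4; from [0,0,0]:
after L1 α=3/4: [108, 369/4, 141/2]
after L2 α=1: [181, 29, 251]
after L3 α=1/3: [126, 145/3, 581/3]
after L4 α=4/5: [38, 997/15, 2297/15]
→ [38, 66, 153]

(1,0) stack=L1,L2,L3,L4,L5,L6; from [0,0,0]:
+L1 (α=3/4) → [108, 369/4, 141/2]
+L2 (α=1) → [181, 29, 251]
+L3 (α=1/3) → [126, 145/3, 581/3]
+L4 (α=4/5) → [38, 997/15, 2297/15]
+L5 (α=2/5) → [156/5, 2217/25, 3457/25]
+L6 (α=2/3) → [1546/15, 2489/25, 4607/75]
= [103, 100, 61]

at x=1,y=1 over L1,L2,L3,L4,L5,L6:
+L1 (α=5/6) → [100, 295/2, 425/6]
+L2 (α=0) → [100, 295/2, 425/6]
+L3 (α=1/3) → [316/3, 550/3, 869/9]
+L4 (α=6/7) → [3700/21, 3322/21, 2165/63]
+L5 (α=1/2) → [3572/21, 2123/21, 1996/63]
+L6 (α=3/7) → [27140/147, 9500/147, 25750/441]
rounded: [185, 65, 58]

query (1,2) [L1,L2,L3,L4,L5,L6] — begin 0,0,0
L1 α=1: [71, 167, 193]
L2 α=2/3: [125, 205, 691/3]
L3 α=0: [125, 205, 691/3]
L4 α=0: [125, 205, 691/3]
L5 α=1/2: [179, 279/2, 895/6]
L6 α=2/5: [863/5, 1657/10, 1739/10]
= [173, 166, 174]

(3,1) stack=L1,L2,L3,L4,L5; from [0,0,0]:
after L1 α=3/4: [3/2, 45/4, 579/4]
after L2 α=1/2: [357/4, 585/8, 1243/8]
after L3 α=0: [357/4, 585/8, 1243/8]
after L4 α=3/4: [2481/16, 2289/32, 4843/32]
after L5 α=2/3: [7025/48, 10481/96, 17963/96]
→ [146, 109, 187]

at x=2,y=0 over L1,L2,L3,L4,L5:
+L1 (α=1/3) → [42, 76/3, 76]
+L2 (α=7/8) → [175, 983/12, 829/4]
+L3 (α=1/2) → [149, 2195/24, 1697/8]
+L4 (α=5/7) → [1573/7, 485/12, 6077/28]
+L5 (α=2/7) → [10385/49, 7321/84, 38001/196]
= [212, 87, 194]


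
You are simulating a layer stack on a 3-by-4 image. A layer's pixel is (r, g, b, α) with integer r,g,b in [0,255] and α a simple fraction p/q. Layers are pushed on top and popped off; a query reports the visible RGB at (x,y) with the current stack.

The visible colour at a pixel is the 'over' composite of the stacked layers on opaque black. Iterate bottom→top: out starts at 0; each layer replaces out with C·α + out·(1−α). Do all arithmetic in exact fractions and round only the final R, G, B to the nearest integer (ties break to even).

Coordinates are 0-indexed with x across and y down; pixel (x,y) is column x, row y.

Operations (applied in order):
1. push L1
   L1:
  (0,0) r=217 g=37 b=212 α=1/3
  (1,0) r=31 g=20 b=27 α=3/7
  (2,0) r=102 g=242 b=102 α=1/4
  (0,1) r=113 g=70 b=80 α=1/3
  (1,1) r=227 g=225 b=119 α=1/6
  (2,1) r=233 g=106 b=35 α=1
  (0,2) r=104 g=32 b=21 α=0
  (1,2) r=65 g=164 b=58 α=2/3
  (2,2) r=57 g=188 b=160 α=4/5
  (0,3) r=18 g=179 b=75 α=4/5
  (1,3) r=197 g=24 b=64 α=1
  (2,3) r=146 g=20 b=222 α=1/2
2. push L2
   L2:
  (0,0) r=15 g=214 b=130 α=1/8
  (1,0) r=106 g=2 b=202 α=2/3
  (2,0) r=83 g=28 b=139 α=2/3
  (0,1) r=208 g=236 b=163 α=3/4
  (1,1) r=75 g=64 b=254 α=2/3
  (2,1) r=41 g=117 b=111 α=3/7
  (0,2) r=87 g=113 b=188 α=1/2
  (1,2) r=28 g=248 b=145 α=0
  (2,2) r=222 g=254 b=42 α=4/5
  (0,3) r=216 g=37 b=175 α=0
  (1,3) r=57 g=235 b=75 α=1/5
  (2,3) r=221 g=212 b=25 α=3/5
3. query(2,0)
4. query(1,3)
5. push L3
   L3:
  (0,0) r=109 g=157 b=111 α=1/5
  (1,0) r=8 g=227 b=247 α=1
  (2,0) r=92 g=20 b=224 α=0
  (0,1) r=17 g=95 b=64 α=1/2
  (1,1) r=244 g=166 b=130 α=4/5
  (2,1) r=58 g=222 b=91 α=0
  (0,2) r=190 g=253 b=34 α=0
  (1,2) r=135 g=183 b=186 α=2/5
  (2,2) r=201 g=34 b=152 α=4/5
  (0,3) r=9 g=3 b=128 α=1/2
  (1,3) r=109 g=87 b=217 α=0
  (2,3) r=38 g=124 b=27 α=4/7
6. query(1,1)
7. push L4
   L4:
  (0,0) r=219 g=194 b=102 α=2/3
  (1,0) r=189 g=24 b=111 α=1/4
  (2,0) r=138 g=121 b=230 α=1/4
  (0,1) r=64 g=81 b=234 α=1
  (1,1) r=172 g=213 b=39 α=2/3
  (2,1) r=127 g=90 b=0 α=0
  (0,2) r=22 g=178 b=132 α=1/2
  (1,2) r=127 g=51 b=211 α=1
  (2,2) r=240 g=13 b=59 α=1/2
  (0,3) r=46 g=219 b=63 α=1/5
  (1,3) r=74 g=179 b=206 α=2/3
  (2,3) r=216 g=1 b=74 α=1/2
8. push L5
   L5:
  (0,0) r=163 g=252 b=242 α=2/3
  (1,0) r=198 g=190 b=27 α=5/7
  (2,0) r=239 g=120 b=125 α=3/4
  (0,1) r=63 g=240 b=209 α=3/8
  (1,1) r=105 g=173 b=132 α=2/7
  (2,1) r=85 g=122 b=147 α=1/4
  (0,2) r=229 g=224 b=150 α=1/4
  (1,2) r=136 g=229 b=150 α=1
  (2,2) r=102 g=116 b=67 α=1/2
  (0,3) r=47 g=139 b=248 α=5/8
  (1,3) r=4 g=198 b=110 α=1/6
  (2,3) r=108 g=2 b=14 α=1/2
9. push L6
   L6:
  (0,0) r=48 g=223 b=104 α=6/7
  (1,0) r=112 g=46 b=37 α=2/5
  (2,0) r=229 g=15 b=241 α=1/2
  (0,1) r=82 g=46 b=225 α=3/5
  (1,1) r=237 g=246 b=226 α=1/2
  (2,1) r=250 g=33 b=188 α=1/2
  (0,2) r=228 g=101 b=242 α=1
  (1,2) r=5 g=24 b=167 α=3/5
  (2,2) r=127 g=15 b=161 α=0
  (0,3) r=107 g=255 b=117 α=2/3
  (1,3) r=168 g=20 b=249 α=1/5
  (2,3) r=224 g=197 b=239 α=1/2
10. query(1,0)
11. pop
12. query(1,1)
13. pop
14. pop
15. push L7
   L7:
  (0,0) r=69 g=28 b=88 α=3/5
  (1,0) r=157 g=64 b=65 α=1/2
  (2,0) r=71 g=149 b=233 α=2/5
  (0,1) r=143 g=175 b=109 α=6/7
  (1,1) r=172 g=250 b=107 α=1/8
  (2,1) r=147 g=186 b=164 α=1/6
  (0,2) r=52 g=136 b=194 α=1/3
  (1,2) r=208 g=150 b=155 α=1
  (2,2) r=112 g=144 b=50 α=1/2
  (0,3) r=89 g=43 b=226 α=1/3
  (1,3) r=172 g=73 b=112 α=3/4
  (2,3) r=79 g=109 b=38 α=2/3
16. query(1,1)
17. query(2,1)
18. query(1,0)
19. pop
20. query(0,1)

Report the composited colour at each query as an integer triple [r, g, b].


(2,0) stack=L1,L2; from [0,0,0]:
+L1 (α=1/4) → [51/2, 121/2, 51/2]
+L2 (α=2/3) → [383/6, 233/6, 607/6]
= [64, 39, 101]

at x=1,y=3 over L1,L2:
+L1 (α=1) → [197, 24, 64]
+L2 (α=1/5) → [169, 331/5, 331/5]
→ [169, 66, 66]

at x=1,y=1 over L1,L2,L3:
L1 α=1/6: [227/6, 75/2, 119/6]
L2 α=2/3: [1127/18, 331/6, 3167/18]
L3 α=4/5: [3739/18, 863/6, 12527/90]
→ [208, 144, 139]

(1,0) stack=L1,L2,L3,L4,L5,L6; from [0,0,0]:
L1 α=3/7: [93/7, 60/7, 81/7]
L2 α=2/3: [1577/21, 88/21, 2909/21]
L3 α=1: [8, 227, 247]
L4 α=1/4: [213/4, 705/4, 213]
L5 α=5/7: [2193/14, 2605/14, 561/7]
L6 α=2/5: [1943/14, 9103/70, 2201/35]
→ [139, 130, 63]

at x=1,y=1 over L1,L2,L3,L4,L5:
+L1 (α=1/6) → [227/6, 75/2, 119/6]
+L2 (α=2/3) → [1127/18, 331/6, 3167/18]
+L3 (α=4/5) → [3739/18, 863/6, 12527/90]
+L4 (α=2/3) → [9931/54, 3419/18, 19547/270]
+L5 (α=2/7) → [60995/378, 23323/126, 4829/54]
rounded: [161, 185, 89]

query (1,1) [L1,L2,L3,L7] — begin 0,0,0
L1 α=1/6: [227/6, 75/2, 119/6]
L2 α=2/3: [1127/18, 331/6, 3167/18]
L3 α=4/5: [3739/18, 863/6, 12527/90]
L7 α=1/8: [29269/144, 7541/48, 97319/720]
= [203, 157, 135]

at x=2,y=1 over L1,L2,L3,L7:
after L1 α=1: [233, 106, 35]
after L2 α=3/7: [1055/7, 775/7, 473/7]
after L3 α=0: [1055/7, 775/7, 473/7]
after L7 α=1/6: [3152/21, 5177/42, 1171/14]
rounded: [150, 123, 84]

query (1,0) [L1,L2,L3,L7] — begin 0,0,0
L1 α=3/7: [93/7, 60/7, 81/7]
L2 α=2/3: [1577/21, 88/21, 2909/21]
L3 α=1: [8, 227, 247]
L7 α=1/2: [165/2, 291/2, 156]
= [82, 146, 156]

at x=0,y=1 over L1,L2,L3:
+L1 (α=1/3) → [113/3, 70/3, 80/3]
+L2 (α=3/4) → [1985/12, 1097/6, 1547/12]
+L3 (α=1/2) → [2189/24, 1667/12, 2315/24]
rounded: [91, 139, 96]


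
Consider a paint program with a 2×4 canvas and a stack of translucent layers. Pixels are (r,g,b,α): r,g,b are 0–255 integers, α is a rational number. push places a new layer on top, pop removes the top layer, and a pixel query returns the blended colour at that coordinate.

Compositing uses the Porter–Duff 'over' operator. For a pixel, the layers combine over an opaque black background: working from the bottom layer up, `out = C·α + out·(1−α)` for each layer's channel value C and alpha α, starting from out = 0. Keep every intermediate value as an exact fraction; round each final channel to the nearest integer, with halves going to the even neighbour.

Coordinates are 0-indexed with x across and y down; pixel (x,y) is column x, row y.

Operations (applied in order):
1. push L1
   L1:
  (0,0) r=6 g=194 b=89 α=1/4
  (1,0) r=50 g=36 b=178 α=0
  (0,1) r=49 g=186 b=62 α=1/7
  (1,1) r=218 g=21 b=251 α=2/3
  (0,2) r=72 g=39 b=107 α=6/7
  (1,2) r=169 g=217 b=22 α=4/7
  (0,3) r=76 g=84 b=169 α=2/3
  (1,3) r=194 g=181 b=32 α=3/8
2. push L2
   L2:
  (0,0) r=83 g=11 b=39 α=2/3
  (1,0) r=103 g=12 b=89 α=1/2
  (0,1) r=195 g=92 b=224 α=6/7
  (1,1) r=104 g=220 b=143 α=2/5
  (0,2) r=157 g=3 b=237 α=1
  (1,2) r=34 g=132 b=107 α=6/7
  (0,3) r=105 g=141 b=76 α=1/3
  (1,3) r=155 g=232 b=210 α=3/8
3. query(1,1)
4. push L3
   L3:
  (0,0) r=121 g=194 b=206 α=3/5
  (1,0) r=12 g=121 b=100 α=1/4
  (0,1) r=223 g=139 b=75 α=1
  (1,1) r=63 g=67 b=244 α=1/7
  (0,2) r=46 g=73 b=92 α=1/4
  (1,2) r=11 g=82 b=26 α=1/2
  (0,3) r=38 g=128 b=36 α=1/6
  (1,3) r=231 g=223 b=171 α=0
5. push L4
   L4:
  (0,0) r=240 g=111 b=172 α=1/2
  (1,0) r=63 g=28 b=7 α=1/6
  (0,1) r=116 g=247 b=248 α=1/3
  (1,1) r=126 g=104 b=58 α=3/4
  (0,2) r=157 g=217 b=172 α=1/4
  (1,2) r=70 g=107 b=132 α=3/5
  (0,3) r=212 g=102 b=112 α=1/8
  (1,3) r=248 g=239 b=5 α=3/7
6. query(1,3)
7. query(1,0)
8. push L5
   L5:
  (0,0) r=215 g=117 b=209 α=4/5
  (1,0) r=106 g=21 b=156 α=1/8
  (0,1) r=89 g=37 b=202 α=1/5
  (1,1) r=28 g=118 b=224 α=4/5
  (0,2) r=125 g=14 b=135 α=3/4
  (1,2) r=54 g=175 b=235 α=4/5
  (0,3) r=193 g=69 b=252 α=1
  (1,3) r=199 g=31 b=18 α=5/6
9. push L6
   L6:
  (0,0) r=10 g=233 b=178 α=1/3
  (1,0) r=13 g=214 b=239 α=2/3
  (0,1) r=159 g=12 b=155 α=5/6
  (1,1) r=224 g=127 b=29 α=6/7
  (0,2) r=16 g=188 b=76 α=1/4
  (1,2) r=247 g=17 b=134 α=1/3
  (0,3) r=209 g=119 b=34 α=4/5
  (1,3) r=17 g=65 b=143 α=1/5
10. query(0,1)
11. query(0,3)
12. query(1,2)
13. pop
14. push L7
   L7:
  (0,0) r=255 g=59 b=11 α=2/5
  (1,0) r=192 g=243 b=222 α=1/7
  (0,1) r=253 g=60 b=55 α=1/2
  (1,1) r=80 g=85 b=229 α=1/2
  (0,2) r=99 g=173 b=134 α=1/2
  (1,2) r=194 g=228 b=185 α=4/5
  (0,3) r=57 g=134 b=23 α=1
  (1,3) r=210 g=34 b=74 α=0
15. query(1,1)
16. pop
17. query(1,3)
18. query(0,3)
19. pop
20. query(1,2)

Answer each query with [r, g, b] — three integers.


(1,1) stack=L1,L2; from [0,0,0]:
+L1 (α=2/3) → [436/3, 14, 502/3]
+L2 (α=2/5) → [644/5, 482/5, 788/5]
→ [129, 96, 158]

query (1,3) [L1,L2,L3,L4] — begin 0,0,0
after L1 α=3/8: [291/4, 543/8, 12]
after L2 α=3/8: [3315/32, 8283/64, 345/4]
after L3 α=0: [3315/32, 8283/64, 345/4]
after L4 α=3/7: [9267/56, 19755/112, 360/7]
→ [165, 176, 51]

at x=1,y=0 over L1,L2,L3,L4:
L1 α=0: [0, 0, 0]
L2 α=1/2: [103/2, 6, 89/2]
L3 α=1/4: [333/8, 139/4, 467/8]
L4 α=1/6: [723/16, 269/8, 797/16]
→ [45, 34, 50]

query (0,1) [L1,L2,L3,L4,L5,L6] — begin 0,0,0
after L1 α=1/7: [7, 186/7, 62/7]
after L2 α=6/7: [1177/7, 4050/49, 9470/49]
after L3 α=1: [223, 139, 75]
after L4 α=1/3: [562/3, 175, 398/3]
after L5 α=1/5: [503/3, 737/5, 2198/15]
after L6 α=5/6: [1444/9, 1037/30, 13823/90]
rounded: [160, 35, 154]

query (0,3) [L1,L2,L3,L4,L5,L6] — begin 0,0,0
after L1 α=2/3: [152/3, 56, 338/3]
after L2 α=1/3: [619/9, 253/3, 904/9]
after L3 α=1/6: [3437/54, 1649/18, 2422/27]
after L4 α=1/8: [35507/432, 13379/144, 9989/108]
after L5 α=1: [193, 69, 252]
after L6 α=4/5: [1029/5, 109, 388/5]
= [206, 109, 78]

query (1,2) [L1,L2,L3,L4,L5,L6] — begin 0,0,0
after L1 α=4/7: [676/7, 124, 88/7]
after L2 α=6/7: [2104/49, 916/7, 4582/49]
after L3 α=1/2: [2643/98, 745/7, 2928/49]
after L4 α=3/5: [12933/245, 3737/35, 5052/49]
after L5 α=4/5: [65853/1225, 28237/175, 51112/245]
after L6 α=1/3: [434281/3675, 59449/525, 45018/245]
= [118, 113, 184]

query (1,1) [L1,L2,L3,L4,L5,L7] — begin 0,0,0
after L1 α=2/3: [436/3, 14, 502/3]
after L2 α=2/5: [644/5, 482/5, 788/5]
after L3 α=1/7: [597/5, 461/5, 5948/35]
after L4 α=3/4: [2487/20, 2021/20, 6019/70]
after L5 α=4/5: [4727/100, 11461/100, 68739/350]
after L7 α=1/2: [12727/200, 19961/200, 148889/700]
= [64, 100, 213]

query (1,3) [L1,L2,L3,L4,L5] — begin 0,0,0
+L1 (α=3/8) → [291/4, 543/8, 12]
+L2 (α=3/8) → [3315/32, 8283/64, 345/4]
+L3 (α=0) → [3315/32, 8283/64, 345/4]
+L4 (α=3/7) → [9267/56, 19755/112, 360/7]
+L5 (α=5/6) → [64987/336, 37115/672, 165/7]
rounded: [193, 55, 24]

query (0,3) [L1,L2,L3,L4,L5] — begin 0,0,0
L1 α=2/3: [152/3, 56, 338/3]
L2 α=1/3: [619/9, 253/3, 904/9]
L3 α=1/6: [3437/54, 1649/18, 2422/27]
L4 α=1/8: [35507/432, 13379/144, 9989/108]
L5 α=1: [193, 69, 252]
→ [193, 69, 252]

(1,2) stack=L1,L2,L3,L4; from [0,0,0]:
L1 α=4/7: [676/7, 124, 88/7]
L2 α=6/7: [2104/49, 916/7, 4582/49]
L3 α=1/2: [2643/98, 745/7, 2928/49]
L4 α=3/5: [12933/245, 3737/35, 5052/49]
= [53, 107, 103]


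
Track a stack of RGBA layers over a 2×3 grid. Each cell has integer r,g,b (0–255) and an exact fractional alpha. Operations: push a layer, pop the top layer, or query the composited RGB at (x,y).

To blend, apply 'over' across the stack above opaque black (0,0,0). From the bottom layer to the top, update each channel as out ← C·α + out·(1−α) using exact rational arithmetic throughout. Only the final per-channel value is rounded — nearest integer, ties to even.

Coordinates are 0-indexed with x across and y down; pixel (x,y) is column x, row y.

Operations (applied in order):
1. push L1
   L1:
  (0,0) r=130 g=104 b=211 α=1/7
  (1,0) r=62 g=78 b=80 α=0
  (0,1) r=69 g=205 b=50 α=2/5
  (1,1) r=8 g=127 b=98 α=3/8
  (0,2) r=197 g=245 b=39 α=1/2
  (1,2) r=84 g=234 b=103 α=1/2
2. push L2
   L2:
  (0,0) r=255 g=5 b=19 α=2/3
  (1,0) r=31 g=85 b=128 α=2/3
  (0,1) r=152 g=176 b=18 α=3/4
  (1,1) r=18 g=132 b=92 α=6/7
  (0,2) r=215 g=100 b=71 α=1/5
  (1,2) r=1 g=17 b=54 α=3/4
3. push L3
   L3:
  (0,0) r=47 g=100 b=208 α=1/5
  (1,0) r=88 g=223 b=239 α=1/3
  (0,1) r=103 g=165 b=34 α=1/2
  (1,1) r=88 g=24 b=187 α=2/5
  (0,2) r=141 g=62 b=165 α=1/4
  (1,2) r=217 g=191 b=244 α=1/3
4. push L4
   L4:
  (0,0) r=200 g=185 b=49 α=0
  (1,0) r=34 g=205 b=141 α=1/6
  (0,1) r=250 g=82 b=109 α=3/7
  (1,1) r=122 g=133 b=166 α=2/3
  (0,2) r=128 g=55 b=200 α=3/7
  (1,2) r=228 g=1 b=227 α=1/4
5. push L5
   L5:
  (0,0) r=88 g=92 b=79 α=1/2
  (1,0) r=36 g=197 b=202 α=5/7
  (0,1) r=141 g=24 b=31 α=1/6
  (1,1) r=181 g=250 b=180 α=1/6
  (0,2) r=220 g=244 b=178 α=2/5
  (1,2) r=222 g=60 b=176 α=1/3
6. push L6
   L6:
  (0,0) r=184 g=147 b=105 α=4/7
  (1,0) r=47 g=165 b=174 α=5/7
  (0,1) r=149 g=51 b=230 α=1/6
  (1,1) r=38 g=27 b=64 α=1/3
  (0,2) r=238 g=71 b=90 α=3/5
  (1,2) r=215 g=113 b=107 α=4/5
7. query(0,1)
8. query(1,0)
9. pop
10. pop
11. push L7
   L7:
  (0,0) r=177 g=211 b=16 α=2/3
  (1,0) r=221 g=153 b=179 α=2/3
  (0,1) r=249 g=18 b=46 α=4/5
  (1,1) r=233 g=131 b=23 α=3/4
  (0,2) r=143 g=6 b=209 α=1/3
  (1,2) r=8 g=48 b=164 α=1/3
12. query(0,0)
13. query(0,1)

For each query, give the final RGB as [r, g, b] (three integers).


(0,1) stack=L1,L2,L3,L4,L5,L6; from [0,0,0]:
L1 α=2/5: [138/5, 82, 20]
L2 α=3/4: [1209/10, 305/2, 37/2]
L3 α=1/2: [2239/20, 635/4, 105/4]
L4 α=3/7: [5989/35, 881/7, 432/7]
L5 α=1/6: [3488/21, 4573/42, 2377/42]
L6 α=1/6: [20569/126, 25007/252, 21545/252]
→ [163, 99, 85]

query (1,0) [L1,L2,L3,L4,L5,L6] — begin 0,0,0
L1 α=0: [0, 0, 0]
L2 α=2/3: [62/3, 170/3, 256/3]
L3 α=1/3: [388/9, 1009/9, 1229/9]
L4 α=1/6: [1123/27, 3445/27, 3707/27]
L5 α=5/7: [7106/189, 33485/189, 34684/189]
L6 α=5/7: [58627/1323, 222895/1323, 233798/1323]
→ [44, 168, 177]

(0,0) stack=L1,L2,L3,L4,L7; from [0,0,0]:
L1 α=1/7: [130/7, 104/7, 211/7]
L2 α=2/3: [3700/21, 58/7, 159/7]
L3 α=1/5: [15787/105, 932/35, 2092/35]
L4 α=0: [15787/105, 932/35, 2092/35]
L7 α=2/3: [52957/315, 5234/35, 3212/105]
→ [168, 150, 31]

query (0,1) [L1,L2,L3,L4,L7] — begin 0,0,0
+L1 (α=2/5) → [138/5, 82, 20]
+L2 (α=3/4) → [1209/10, 305/2, 37/2]
+L3 (α=1/2) → [2239/20, 635/4, 105/4]
+L4 (α=3/7) → [5989/35, 881/7, 432/7]
+L7 (α=4/5) → [40849/175, 277/7, 344/7]
rounded: [233, 40, 49]


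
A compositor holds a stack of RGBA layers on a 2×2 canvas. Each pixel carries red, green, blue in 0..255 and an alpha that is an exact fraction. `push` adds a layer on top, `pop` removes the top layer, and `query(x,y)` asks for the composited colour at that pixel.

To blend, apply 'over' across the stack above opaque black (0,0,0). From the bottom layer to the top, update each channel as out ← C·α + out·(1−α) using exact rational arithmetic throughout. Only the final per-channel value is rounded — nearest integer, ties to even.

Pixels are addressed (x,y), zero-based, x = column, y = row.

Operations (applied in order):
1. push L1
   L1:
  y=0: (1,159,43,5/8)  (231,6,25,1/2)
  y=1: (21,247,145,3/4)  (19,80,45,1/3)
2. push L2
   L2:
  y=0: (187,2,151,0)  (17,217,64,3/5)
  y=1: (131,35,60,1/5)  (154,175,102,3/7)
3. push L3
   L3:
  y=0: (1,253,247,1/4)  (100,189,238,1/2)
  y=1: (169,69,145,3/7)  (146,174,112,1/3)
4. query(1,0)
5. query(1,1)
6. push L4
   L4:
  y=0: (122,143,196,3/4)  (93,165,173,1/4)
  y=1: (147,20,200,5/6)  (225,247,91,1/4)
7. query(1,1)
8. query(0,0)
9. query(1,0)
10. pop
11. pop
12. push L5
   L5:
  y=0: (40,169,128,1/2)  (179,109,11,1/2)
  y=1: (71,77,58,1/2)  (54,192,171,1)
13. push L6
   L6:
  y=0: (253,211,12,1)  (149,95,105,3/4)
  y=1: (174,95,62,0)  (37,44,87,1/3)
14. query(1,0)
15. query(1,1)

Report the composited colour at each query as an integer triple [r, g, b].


query (1,0) [L1,L2,L3] — begin 0,0,0
after L1 α=1/2: [231/2, 3, 25/2]
after L2 α=3/5: [282/5, 657/5, 217/5]
after L3 α=1/2: [391/5, 801/5, 1407/10]
rounded: [78, 160, 141]

(1,1) stack=L1,L2,L3; from [0,0,0]:
L1 α=1/3: [19/3, 80/3, 15]
L2 α=3/7: [1462/21, 1895/21, 366/7]
L3 α=1/3: [5990/63, 7444/63, 1516/21]
= [95, 118, 72]

at x=1,y=1 over L1,L2,L3,L4:
+L1 (α=1/3) → [19/3, 80/3, 15]
+L2 (α=3/7) → [1462/21, 1895/21, 366/7]
+L3 (α=1/3) → [5990/63, 7444/63, 1516/21]
+L4 (α=1/4) → [10715/84, 12631/84, 2153/28]
→ [128, 150, 77]

at x=0,y=0 over L1,L2,L3,L4:
+L1 (α=5/8) → [5/8, 795/8, 215/8]
+L2 (α=0) → [5/8, 795/8, 215/8]
+L3 (α=1/4) → [23/32, 4409/32, 2621/32]
+L4 (α=3/4) → [11735/128, 18137/128, 21437/128]
= [92, 142, 167]

(1,0) stack=L1,L2,L3,L4; from [0,0,0]:
after L1 α=1/2: [231/2, 3, 25/2]
after L2 α=3/5: [282/5, 657/5, 217/5]
after L3 α=1/2: [391/5, 801/5, 1407/10]
after L4 α=1/4: [819/10, 807/5, 5951/40]
= [82, 161, 149]

query (1,0) [L1,L2,L5,L6] — begin 0,0,0
+L1 (α=1/2) → [231/2, 3, 25/2]
+L2 (α=3/5) → [282/5, 657/5, 217/5]
+L5 (α=1/2) → [1177/10, 601/5, 136/5]
+L6 (α=3/4) → [5647/40, 1013/10, 1711/20]
= [141, 101, 86]

at x=1,y=1 over L1,L2,L5,L6:
L1 α=1/3: [19/3, 80/3, 15]
L2 α=3/7: [1462/21, 1895/21, 366/7]
L5 α=1: [54, 192, 171]
L6 α=1/3: [145/3, 428/3, 143]
rounded: [48, 143, 143]


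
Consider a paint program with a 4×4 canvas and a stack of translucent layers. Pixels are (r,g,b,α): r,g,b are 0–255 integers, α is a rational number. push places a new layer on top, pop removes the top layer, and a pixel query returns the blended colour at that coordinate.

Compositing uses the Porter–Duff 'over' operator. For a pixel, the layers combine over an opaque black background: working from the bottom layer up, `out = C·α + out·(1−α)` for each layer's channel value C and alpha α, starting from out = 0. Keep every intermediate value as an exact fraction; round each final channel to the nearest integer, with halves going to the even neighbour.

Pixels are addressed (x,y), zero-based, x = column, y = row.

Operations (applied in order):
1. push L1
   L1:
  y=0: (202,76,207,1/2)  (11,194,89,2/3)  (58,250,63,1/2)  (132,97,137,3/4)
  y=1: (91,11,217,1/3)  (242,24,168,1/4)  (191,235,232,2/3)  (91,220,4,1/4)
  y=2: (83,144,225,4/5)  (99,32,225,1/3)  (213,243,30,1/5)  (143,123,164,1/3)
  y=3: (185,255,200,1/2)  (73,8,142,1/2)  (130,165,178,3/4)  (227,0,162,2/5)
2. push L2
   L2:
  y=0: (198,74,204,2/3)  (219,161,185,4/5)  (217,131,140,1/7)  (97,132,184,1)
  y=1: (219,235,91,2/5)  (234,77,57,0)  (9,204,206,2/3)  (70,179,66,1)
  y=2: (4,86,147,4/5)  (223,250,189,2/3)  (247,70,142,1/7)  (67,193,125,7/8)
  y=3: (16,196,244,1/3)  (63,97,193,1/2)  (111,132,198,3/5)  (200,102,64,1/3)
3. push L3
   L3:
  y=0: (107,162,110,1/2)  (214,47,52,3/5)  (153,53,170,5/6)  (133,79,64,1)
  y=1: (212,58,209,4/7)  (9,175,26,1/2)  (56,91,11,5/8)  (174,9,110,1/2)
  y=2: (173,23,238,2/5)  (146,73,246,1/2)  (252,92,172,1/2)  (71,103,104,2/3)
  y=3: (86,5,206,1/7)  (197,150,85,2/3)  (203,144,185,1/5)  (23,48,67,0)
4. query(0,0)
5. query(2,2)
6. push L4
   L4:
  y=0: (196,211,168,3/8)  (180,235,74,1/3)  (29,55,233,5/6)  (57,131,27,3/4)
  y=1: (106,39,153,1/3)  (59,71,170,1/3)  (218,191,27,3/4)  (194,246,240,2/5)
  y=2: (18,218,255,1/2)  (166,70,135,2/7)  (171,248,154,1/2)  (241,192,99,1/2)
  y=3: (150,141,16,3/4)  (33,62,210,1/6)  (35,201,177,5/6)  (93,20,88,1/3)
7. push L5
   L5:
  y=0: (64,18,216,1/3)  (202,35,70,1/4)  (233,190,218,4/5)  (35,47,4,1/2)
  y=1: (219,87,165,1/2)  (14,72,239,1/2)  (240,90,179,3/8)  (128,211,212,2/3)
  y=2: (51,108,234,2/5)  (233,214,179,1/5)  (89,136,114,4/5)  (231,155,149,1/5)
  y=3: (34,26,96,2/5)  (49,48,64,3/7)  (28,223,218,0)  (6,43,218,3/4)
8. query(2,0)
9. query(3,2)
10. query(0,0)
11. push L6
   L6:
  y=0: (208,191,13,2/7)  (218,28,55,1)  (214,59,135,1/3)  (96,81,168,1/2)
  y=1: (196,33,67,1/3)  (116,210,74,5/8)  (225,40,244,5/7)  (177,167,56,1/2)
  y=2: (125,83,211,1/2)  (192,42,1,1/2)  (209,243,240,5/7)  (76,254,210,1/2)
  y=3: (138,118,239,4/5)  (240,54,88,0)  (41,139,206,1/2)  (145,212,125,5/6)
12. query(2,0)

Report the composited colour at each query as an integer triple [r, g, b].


at x=0,y=0 over L1,L2,L3:
L1 α=1/2: [101, 38, 207/2]
L2 α=2/3: [497/3, 62, 341/2]
L3 α=1/2: [409/3, 112, 561/4]
= [136, 112, 140]

(2,2) stack=L1,L2,L3; from [0,0,0]:
+L1 (α=1/5) → [213/5, 243/5, 6]
+L2 (α=1/7) → [359/5, 1808/35, 178/7]
+L3 (α=1/2) → [1619/10, 2514/35, 691/7]
rounded: [162, 72, 99]

query (2,0) [L1,L2,L3,L4,L5] — begin 0,0,0
+L1 (α=1/2) → [29, 125, 63/2]
+L2 (α=1/7) → [391/7, 881/7, 47]
+L3 (α=5/6) → [2873/21, 456/7, 299/2]
+L4 (α=5/6) → [2959/63, 2381/42, 2629/12]
+L5 (α=4/5) → [12335/63, 34301/210, 13093/60]
= [196, 163, 218]

at x=3,y=2 over L1,L2,L3,L4,L5:
+L1 (α=1/3) → [143/3, 41, 164/3]
+L2 (α=7/8) → [775/12, 174, 2789/24]
+L3 (α=2/3) → [2479/36, 380/3, 7781/72]
+L4 (α=1/2) → [11155/72, 478/3, 14909/144]
+L5 (α=1/5) → [15313/90, 2377/15, 20273/180]
= [170, 158, 113]

at x=0,y=0 over L1,L2,L3,L4,L5:
L1 α=1/2: [101, 38, 207/2]
L2 α=2/3: [497/3, 62, 341/2]
L3 α=1/2: [409/3, 112, 561/4]
L4 α=3/8: [3809/24, 1193/8, 4821/32]
L5 α=1/3: [4577/36, 1265/12, 2759/16]
= [127, 105, 172]

query (2,0) [L1,L2,L3,L4,L5,L6] — begin 0,0,0
+L1 (α=1/2) → [29, 125, 63/2]
+L2 (α=1/7) → [391/7, 881/7, 47]
+L3 (α=5/6) → [2873/21, 456/7, 299/2]
+L4 (α=5/6) → [2959/63, 2381/42, 2629/12]
+L5 (α=4/5) → [12335/63, 34301/210, 13093/60]
+L6 (α=1/3) → [38152/189, 40496/315, 17143/90]
rounded: [202, 129, 190]


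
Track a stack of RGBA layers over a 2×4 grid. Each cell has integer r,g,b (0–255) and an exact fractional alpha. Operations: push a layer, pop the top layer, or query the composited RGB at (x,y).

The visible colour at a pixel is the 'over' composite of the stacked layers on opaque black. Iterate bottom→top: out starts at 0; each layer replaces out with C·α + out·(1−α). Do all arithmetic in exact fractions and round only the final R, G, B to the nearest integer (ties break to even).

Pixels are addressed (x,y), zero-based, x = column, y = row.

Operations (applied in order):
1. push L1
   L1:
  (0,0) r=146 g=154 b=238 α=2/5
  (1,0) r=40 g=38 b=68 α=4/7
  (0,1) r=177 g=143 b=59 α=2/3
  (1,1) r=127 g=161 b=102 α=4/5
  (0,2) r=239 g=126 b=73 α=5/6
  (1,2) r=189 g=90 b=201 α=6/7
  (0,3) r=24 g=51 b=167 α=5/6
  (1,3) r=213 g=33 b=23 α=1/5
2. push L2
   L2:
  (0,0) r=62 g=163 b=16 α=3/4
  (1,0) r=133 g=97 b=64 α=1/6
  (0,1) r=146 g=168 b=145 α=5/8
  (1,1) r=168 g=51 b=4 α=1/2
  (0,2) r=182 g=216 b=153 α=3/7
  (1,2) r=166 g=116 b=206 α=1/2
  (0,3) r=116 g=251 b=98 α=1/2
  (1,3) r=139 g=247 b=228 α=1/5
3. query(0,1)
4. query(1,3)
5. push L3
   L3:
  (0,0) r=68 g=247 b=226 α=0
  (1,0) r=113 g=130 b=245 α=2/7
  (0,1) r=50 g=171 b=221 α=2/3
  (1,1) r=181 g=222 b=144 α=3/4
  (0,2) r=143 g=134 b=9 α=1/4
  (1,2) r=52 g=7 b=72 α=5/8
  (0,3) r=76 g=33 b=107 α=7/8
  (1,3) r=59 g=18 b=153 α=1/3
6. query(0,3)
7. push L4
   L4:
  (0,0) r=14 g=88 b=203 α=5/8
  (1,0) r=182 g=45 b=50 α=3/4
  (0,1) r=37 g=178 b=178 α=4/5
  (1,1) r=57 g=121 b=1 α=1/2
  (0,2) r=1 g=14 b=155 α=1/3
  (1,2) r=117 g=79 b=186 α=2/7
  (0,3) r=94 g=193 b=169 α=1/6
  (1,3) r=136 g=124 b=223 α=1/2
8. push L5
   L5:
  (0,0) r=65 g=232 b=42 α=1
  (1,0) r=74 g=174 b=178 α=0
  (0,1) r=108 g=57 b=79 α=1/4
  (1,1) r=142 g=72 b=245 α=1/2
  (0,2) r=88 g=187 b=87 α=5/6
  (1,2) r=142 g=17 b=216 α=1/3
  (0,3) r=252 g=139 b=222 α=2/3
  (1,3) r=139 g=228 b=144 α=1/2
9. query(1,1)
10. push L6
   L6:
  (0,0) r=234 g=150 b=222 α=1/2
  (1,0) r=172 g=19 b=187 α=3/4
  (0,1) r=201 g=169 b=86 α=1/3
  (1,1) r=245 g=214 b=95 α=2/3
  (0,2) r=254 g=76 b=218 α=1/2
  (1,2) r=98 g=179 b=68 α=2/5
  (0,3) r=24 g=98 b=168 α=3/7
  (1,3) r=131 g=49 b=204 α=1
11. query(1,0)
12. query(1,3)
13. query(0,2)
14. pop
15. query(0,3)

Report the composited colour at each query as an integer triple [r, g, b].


at x=0,y=1 over L1,L2:
after L1 α=2/3: [118, 286/3, 118/3]
after L2 α=5/8: [271/2, 563/4, 843/8]
rounded: [136, 141, 105]

at x=1,y=3 over L1,L2:
L1 α=1/5: [213/5, 33/5, 23/5]
L2 α=1/5: [1547/25, 1367/25, 1232/25]
= [62, 55, 49]

query (0,3) [L1,L2,L3] — begin 0,0,0
+L1 (α=5/6) → [20, 85/2, 835/6]
+L2 (α=1/2) → [68, 587/4, 1423/12]
+L3 (α=7/8) → [75, 1511/32, 10411/96]
→ [75, 47, 108]

at x=1,y=1 over L1,L2,L3,L4,L5:
+L1 (α=4/5) → [508/5, 644/5, 408/5]
+L2 (α=1/2) → [674/5, 899/10, 214/5]
+L3 (α=3/4) → [3389/20, 7559/40, 1187/10]
+L4 (α=1/2) → [4529/40, 12399/80, 1197/20]
+L5 (α=1/2) → [10209/80, 18159/160, 6097/40]
rounded: [128, 113, 152]

(1,0) stack=L1,L2,L3,L4,L5,L6; from [0,0,0]:
L1 α=4/7: [160/7, 152/7, 272/7]
L2 α=1/6: [577/14, 1439/42, 904/21]
L3 α=2/7: [6049/98, 18115/294, 14810/147]
L4 α=3/4: [59557/392, 57805/1176, 9215/147]
L5 α=0: [59557/392, 57805/1176, 9215/147]
L6 α=3/4: [261829/1568, 124837/4704, 45841/294]
= [167, 27, 156]

at x=1,y=3 over L1,L2,L3,L4,L5,L6:
+L1 (α=1/5) → [213/5, 33/5, 23/5]
+L2 (α=1/5) → [1547/25, 1367/25, 1232/25]
+L3 (α=1/3) → [1523/25, 3184/75, 6289/75]
+L4 (α=1/2) → [4923/50, 6242/75, 11507/75]
+L5 (α=1/2) → [11873/100, 11671/75, 22307/150]
+L6 (α=1) → [131, 49, 204]
→ [131, 49, 204]

at x=0,y=2 over L1,L2,L3,L4,L5,L6:
after L1 α=5/6: [1195/6, 105, 365/6]
after L2 α=3/7: [4028/21, 1068/7, 301/3]
after L3 α=1/4: [5029/28, 2071/14, 155/2]
after L4 α=1/3: [1681/14, 723/7, 310/3]
after L5 α=5/6: [7841/84, 3634/21, 1615/18]
after L6 α=1/2: [29177/168, 2615/21, 5539/36]
rounded: [174, 125, 154]

at x=0,y=3 over L1,L2,L3,L4,L5:
L1 α=5/6: [20, 85/2, 835/6]
L2 α=1/2: [68, 587/4, 1423/12]
L3 α=7/8: [75, 1511/32, 10411/96]
L4 α=1/6: [469/6, 4577/64, 68279/576]
L5 α=2/3: [3493/18, 22369/192, 324023/1728]
= [194, 117, 188]


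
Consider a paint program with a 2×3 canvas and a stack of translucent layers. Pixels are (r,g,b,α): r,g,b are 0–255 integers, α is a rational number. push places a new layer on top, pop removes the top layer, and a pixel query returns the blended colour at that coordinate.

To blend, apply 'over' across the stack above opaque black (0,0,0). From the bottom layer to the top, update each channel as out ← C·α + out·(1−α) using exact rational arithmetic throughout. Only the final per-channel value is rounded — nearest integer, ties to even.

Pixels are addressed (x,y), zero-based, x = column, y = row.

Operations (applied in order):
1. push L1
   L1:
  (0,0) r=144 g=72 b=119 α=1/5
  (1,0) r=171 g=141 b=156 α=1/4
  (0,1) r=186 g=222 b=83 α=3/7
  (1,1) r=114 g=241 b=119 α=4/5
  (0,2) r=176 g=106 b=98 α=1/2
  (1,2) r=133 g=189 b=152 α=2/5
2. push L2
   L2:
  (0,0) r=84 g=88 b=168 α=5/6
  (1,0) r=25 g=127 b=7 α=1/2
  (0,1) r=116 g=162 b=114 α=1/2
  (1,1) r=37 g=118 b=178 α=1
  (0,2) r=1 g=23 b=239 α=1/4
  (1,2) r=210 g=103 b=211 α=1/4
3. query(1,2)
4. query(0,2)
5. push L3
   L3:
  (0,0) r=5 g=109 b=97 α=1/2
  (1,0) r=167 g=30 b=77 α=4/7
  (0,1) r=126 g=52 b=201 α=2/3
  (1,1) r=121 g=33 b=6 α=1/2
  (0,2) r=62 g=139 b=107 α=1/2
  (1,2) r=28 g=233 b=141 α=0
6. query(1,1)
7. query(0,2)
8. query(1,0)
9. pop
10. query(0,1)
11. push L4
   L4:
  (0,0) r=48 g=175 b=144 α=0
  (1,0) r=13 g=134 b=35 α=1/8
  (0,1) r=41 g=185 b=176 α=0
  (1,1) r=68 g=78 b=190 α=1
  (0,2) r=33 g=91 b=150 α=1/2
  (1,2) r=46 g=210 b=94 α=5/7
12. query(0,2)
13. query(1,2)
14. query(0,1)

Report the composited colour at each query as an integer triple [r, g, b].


at x=1,y=2 over L1,L2:
after L1 α=2/5: [266/5, 378/5, 304/5]
after L2 α=1/4: [462/5, 1649/20, 1967/20]
= [92, 82, 98]

(0,2) stack=L1,L2; from [0,0,0]:
L1 α=1/2: [88, 53, 49]
L2 α=1/4: [265/4, 91/2, 193/2]
→ [66, 46, 96]

(1,1) stack=L1,L2,L3; from [0,0,0]:
L1 α=4/5: [456/5, 964/5, 476/5]
L2 α=1: [37, 118, 178]
L3 α=1/2: [79, 151/2, 92]
rounded: [79, 76, 92]

query (0,2) [L1,L2,L3] — begin 0,0,0
+L1 (α=1/2) → [88, 53, 49]
+L2 (α=1/4) → [265/4, 91/2, 193/2]
+L3 (α=1/2) → [513/8, 369/4, 407/4]
rounded: [64, 92, 102]

(1,0) stack=L1,L2,L3; from [0,0,0]:
L1 α=1/4: [171/4, 141/4, 39]
L2 α=1/2: [271/8, 649/8, 23]
L3 α=4/7: [6157/56, 2907/56, 377/7]
= [110, 52, 54]

query (0,1) [L1,L2] — begin 0,0,0
+L1 (α=3/7) → [558/7, 666/7, 249/7]
+L2 (α=1/2) → [685/7, 900/7, 1047/14]
= [98, 129, 75]

at x=0,y=2 over L1,L2,L4:
L1 α=1/2: [88, 53, 49]
L2 α=1/4: [265/4, 91/2, 193/2]
L4 α=1/2: [397/8, 273/4, 493/4]
rounded: [50, 68, 123]

(1,2) stack=L1,L2,L4; from [0,0,0]:
L1 α=2/5: [266/5, 378/5, 304/5]
L2 α=1/4: [462/5, 1649/20, 1967/20]
L4 α=5/7: [2074/35, 12149/70, 6667/70]
= [59, 174, 95]

at x=0,y=1 over L1,L2,L4:
after L1 α=3/7: [558/7, 666/7, 249/7]
after L2 α=1/2: [685/7, 900/7, 1047/14]
after L4 α=0: [685/7, 900/7, 1047/14]
rounded: [98, 129, 75]


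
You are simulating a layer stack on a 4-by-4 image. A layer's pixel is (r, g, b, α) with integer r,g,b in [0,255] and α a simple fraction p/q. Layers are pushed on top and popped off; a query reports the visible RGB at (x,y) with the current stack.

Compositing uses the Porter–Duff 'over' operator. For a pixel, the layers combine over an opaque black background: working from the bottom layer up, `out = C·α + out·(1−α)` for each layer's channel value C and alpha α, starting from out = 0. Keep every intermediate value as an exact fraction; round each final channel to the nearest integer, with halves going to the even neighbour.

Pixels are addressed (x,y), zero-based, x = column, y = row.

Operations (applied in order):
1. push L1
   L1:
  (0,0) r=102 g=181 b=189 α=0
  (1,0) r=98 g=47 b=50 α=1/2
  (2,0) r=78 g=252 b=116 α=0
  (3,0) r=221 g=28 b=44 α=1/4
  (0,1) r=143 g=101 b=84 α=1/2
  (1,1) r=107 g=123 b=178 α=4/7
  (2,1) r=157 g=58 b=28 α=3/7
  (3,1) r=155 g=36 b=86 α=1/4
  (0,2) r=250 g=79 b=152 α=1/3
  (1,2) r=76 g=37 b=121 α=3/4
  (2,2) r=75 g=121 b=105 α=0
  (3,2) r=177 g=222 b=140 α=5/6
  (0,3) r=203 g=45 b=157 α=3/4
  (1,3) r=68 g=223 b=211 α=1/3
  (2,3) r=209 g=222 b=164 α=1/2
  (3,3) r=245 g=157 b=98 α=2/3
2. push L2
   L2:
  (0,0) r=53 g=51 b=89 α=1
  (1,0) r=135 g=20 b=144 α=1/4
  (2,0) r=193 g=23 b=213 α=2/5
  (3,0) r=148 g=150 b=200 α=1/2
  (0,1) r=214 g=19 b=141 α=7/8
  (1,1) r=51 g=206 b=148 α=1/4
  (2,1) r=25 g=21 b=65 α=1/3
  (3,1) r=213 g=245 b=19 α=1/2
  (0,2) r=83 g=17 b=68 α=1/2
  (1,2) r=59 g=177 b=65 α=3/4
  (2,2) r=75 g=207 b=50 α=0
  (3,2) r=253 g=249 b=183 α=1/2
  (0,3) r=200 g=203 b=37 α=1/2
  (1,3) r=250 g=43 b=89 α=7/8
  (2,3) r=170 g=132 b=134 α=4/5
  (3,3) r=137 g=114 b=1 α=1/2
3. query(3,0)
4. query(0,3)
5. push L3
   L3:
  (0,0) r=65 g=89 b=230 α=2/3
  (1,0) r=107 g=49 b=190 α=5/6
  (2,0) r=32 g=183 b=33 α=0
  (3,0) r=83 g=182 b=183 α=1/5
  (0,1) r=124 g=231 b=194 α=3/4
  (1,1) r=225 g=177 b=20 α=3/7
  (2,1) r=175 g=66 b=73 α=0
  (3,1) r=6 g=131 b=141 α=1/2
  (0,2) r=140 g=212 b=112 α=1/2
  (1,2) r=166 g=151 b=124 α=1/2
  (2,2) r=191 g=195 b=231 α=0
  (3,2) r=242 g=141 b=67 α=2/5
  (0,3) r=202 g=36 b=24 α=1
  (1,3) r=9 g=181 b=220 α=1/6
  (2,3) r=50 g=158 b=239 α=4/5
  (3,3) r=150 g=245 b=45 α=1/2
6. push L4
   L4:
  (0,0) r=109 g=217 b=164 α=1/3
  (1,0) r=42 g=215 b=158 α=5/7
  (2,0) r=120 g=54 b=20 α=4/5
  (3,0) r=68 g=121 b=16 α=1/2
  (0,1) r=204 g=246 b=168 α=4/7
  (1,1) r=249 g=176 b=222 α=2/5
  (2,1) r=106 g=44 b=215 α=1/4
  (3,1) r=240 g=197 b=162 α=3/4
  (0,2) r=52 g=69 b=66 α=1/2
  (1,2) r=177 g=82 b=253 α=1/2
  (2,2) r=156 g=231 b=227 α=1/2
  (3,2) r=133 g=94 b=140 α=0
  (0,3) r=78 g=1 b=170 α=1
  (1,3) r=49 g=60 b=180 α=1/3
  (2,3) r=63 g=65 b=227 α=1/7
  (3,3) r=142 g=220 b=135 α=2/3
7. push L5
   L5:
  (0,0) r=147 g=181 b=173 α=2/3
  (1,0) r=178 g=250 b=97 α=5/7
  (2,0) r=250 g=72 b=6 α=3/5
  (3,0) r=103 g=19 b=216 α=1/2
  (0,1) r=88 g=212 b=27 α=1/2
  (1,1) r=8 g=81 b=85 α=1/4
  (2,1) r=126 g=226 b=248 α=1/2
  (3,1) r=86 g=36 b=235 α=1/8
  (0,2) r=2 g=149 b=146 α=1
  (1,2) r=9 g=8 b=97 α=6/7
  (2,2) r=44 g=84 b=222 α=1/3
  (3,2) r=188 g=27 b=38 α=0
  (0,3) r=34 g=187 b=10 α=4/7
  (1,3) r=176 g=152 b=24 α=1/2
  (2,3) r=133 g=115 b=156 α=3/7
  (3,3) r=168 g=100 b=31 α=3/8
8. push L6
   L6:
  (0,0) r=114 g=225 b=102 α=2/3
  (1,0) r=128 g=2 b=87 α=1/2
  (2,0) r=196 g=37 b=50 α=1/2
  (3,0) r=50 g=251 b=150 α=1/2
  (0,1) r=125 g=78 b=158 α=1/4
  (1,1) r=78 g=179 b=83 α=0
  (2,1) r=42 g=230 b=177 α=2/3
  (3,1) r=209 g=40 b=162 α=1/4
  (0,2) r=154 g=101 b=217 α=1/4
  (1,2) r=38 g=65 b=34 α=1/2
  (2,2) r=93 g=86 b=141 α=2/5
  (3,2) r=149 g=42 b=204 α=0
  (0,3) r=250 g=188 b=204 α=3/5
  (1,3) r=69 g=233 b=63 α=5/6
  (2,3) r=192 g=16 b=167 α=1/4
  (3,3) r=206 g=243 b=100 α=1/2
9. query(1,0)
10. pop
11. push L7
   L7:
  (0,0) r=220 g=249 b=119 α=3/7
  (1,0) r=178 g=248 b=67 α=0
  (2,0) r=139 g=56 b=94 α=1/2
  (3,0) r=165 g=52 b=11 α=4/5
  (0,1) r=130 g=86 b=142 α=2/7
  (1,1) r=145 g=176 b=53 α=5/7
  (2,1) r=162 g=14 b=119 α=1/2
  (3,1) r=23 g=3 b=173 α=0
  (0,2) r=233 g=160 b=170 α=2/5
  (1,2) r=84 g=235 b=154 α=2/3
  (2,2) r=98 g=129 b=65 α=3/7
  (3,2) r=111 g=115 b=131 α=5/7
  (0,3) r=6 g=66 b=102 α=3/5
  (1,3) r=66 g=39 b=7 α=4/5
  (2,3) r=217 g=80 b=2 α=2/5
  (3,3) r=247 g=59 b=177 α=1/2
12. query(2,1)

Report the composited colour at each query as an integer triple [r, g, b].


query (3,0) [L1,L2] — begin 0,0,0
+L1 (α=1/4) → [221/4, 7, 11]
+L2 (α=1/2) → [813/8, 157/2, 211/2]
rounded: [102, 78, 106]

(0,3) stack=L1,L2; from [0,0,0]:
+L1 (α=3/4) → [609/4, 135/4, 471/4]
+L2 (α=1/2) → [1409/8, 947/8, 619/8]
→ [176, 118, 77]

at x=1,y=0 over L1,L2,L3,L4,L5,L6:
after L1 α=1/2: [49, 47/2, 25]
after L2 α=1/4: [141/2, 181/8, 219/4]
after L3 α=5/6: [1211/12, 2141/48, 4019/24]
after L4 α=5/7: [353/6, 27941/168, 13499/84]
after L5 α=5/7: [3023/21, 132941/588, 33869/294]
after L6 α=1/2: [5711/42, 134117/1176, 59447/588]
= [136, 114, 101]

(2,1) stack=L1,L2,L3,L4,L5,L7; from [0,0,0]:
L1 α=3/7: [471/7, 174/7, 12]
L2 α=1/3: [1117/21, 165/7, 89/3]
L3 α=0: [1117/21, 165/7, 89/3]
L4 α=1/4: [1859/28, 803/28, 76]
L5 α=1/2: [5387/56, 7131/56, 162]
L7 α=1/2: [14459/112, 7915/112, 281/2]
rounded: [129, 71, 140]


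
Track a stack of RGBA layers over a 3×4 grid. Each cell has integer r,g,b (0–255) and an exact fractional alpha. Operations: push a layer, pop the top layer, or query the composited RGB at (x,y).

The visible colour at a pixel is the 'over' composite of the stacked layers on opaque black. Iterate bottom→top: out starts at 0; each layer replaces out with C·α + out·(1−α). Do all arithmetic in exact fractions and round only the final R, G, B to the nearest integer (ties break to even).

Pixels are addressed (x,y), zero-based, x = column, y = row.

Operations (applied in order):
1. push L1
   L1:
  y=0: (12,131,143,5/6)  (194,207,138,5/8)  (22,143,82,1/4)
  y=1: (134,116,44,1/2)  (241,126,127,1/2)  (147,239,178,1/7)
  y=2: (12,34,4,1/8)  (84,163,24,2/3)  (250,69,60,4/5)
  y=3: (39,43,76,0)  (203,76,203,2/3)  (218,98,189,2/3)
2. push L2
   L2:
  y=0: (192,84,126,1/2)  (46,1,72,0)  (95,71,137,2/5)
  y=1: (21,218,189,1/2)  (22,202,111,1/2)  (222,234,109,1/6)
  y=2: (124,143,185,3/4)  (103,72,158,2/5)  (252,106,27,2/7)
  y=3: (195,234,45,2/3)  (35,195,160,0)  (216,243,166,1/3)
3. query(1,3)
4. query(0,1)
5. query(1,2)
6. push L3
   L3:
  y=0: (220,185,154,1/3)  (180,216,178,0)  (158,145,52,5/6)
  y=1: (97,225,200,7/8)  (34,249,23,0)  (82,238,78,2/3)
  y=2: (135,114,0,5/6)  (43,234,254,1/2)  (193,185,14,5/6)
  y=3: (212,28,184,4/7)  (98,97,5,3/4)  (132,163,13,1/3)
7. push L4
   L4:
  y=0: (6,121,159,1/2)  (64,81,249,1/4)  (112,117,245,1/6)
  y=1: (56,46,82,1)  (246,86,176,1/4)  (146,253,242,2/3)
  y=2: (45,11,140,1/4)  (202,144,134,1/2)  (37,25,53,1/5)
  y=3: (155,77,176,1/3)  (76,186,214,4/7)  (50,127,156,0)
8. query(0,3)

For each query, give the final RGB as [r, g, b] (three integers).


(1,3) stack=L1,L2; from [0,0,0]:
+L1 (α=2/3) → [406/3, 152/3, 406/3]
+L2 (α=0) → [406/3, 152/3, 406/3]
→ [135, 51, 135]

at x=0,y=1 over L1,L2:
after L1 α=1/2: [67, 58, 22]
after L2 α=1/2: [44, 138, 211/2]
→ [44, 138, 106]

at x=1,y=2 over L1,L2:
after L1 α=2/3: [56, 326/3, 16]
after L2 α=2/5: [374/5, 94, 364/5]
→ [75, 94, 73]

at x=0,y=3 over L1,L2,L3,L4:
+L1 (α=0) → [0, 0, 0]
+L2 (α=2/3) → [130, 156, 30]
+L3 (α=4/7) → [1238/7, 580/7, 118]
+L4 (α=1/3) → [1187/7, 1699/21, 412/3]
rounded: [170, 81, 137]
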